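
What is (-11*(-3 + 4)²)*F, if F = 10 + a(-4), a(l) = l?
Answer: -66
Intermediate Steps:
F = 6 (F = 10 - 4 = 6)
(-11*(-3 + 4)²)*F = -11*(-3 + 4)²*6 = -11*1²*6 = -11*1*6 = -11*6 = -66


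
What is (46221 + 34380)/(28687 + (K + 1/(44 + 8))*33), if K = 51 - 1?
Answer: 4191252/1577557 ≈ 2.6568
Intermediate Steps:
K = 50
(46221 + 34380)/(28687 + (K + 1/(44 + 8))*33) = (46221 + 34380)/(28687 + (50 + 1/(44 + 8))*33) = 80601/(28687 + (50 + 1/52)*33) = 80601/(28687 + (2601/52)*33) = 80601/(28687 + 85833/52) = 80601/(1577557/52) = 80601*(52/1577557) = 4191252/1577557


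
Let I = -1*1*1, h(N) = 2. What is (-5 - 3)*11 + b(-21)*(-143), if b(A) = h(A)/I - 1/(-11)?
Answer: 185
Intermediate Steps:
I = -1 (I = -1*1 = -1)
b(A) = -21/11 (b(A) = 2/(-1) - 1/(-11) = 2*(-1) - 1*(-1/11) = -2 + 1/11 = -21/11)
(-5 - 3)*11 + b(-21)*(-143) = (-5 - 3)*11 - 21/11*(-143) = -8*11 + 273 = -88 + 273 = 185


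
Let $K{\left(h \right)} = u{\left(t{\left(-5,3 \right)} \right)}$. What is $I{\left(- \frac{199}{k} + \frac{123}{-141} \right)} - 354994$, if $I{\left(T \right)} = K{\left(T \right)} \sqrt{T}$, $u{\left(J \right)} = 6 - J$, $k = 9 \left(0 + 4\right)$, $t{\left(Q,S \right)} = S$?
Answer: $-354994 + \frac{7 i \sqrt{10387}}{94} \approx -3.5499 \cdot 10^{5} + 7.5895 i$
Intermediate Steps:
$k = 36$ ($k = 9 \cdot 4 = 36$)
$K{\left(h \right)} = 3$ ($K{\left(h \right)} = 6 - 3 = 3$)
$I{\left(T \right)} = 3 \sqrt{T}$
$I{\left(- \frac{199}{k} + \frac{123}{-141} \right)} - 354994 = 3 \sqrt{- \frac{199}{36} + \frac{123}{-141}} - 354994 = 3 \sqrt{\left(-199\right) \frac{1}{36} + 123 \left(- \frac{1}{141}\right)} - 354994 = 3 \sqrt{- \frac{199}{36} - \frac{41}{47}} - 354994 = 3 \sqrt{- \frac{10829}{1692}} - 354994 = 3 \frac{7 i \sqrt{10387}}{282} - 354994 = \frac{7 i \sqrt{10387}}{94} - 354994 = -354994 + \frac{7 i \sqrt{10387}}{94}$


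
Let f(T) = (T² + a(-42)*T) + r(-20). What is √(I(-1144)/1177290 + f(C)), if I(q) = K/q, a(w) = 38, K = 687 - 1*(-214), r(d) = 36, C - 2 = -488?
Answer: √2743105761338858529185/112234980 ≈ 466.65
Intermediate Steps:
C = -486 (C = 2 - 488 = -486)
K = 901 (K = 687 + 214 = 901)
I(q) = 901/q
f(T) = 36 + T² + 38*T (f(T) = (T² + 38*T) + 36 = 36 + T² + 38*T)
√(I(-1144)/1177290 + f(C)) = √((901/(-1144))/1177290 + (36 + (-486)² + 38*(-486))) = √((901*(-1/1144))*(1/1177290) + (36 + 236196 - 18468)) = √(-901/1144*1/1177290 + 217764) = √(-901/1346819760 + 217764) = √(293288858215739/1346819760) = √2743105761338858529185/112234980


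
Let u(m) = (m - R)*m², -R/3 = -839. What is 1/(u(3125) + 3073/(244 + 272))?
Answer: 516/3063750003073 ≈ 1.6842e-10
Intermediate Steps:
R = 2517 (R = -3*(-839) = 2517)
u(m) = m²*(-2517 + m) (u(m) = (m - 1*2517)*m² = (m - 2517)*m² = (-2517 + m)*m² = m²*(-2517 + m))
1/(u(3125) + 3073/(244 + 272)) = 1/(3125²*(-2517 + 3125) + 3073/(244 + 272)) = 1/(9765625*608 + 3073/516) = 1/(5937500000 + 3073*(1/516)) = 1/(5937500000 + 3073/516) = 1/(3063750003073/516) = 516/3063750003073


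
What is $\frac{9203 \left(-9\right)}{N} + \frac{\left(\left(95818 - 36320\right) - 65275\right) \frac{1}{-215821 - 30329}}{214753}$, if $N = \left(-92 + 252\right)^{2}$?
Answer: $- \frac{87567104998889}{27065062886400} \approx -3.2354$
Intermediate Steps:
$N = 25600$ ($N = 160^{2} = 25600$)
$\frac{9203 \left(-9\right)}{N} + \frac{\left(\left(95818 - 36320\right) - 65275\right) \frac{1}{-215821 - 30329}}{214753} = \frac{9203 \left(-9\right)}{25600} + \frac{\left(\left(95818 - 36320\right) - 65275\right) \frac{1}{-215821 - 30329}}{214753} = \left(-82827\right) \frac{1}{25600} + \frac{\left(95818 - 36320\right) - 65275}{-246150} \cdot \frac{1}{214753} = - \frac{82827}{25600} + \left(59498 - 65275\right) \left(- \frac{1}{246150}\right) \frac{1}{214753} = - \frac{82827}{25600} + \left(-5777\right) \left(- \frac{1}{246150}\right) \frac{1}{214753} = - \frac{82827}{25600} + \frac{5777}{246150} \cdot \frac{1}{214753} = - \frac{82827}{25600} + \frac{5777}{52861450950} = - \frac{87567104998889}{27065062886400}$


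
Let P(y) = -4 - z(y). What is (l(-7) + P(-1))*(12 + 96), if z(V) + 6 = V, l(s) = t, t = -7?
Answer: -432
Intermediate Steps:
l(s) = -7
z(V) = -6 + V
P(y) = 2 - y (P(y) = -4 - (-6 + y) = -4 + (6 - y) = 2 - y)
(l(-7) + P(-1))*(12 + 96) = (-7 + (2 - 1*(-1)))*(12 + 96) = (-7 + (2 + 1))*108 = (-7 + 3)*108 = -4*108 = -432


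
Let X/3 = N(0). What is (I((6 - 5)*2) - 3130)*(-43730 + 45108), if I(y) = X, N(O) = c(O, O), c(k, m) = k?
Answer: -4313140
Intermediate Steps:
N(O) = O
X = 0 (X = 3*0 = 0)
I(y) = 0
(I((6 - 5)*2) - 3130)*(-43730 + 45108) = (0 - 3130)*(-43730 + 45108) = -3130*1378 = -4313140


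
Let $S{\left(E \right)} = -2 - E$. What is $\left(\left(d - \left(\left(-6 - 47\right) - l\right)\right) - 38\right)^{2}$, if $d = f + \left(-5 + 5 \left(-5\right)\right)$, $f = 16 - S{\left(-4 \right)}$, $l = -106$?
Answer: $11449$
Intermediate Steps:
$f = 14$ ($f = 16 - \left(-2 - -4\right) = 16 - \left(-2 + 4\right) = 16 - 2 = 14$)
$d = -16$ ($d = 14 + \left(-5 + 5 \left(-5\right)\right) = 14 - 30 = -16$)
$\left(\left(d - \left(\left(-6 - 47\right) - l\right)\right) - 38\right)^{2} = \left(\left(-16 - \left(\left(-6 - 47\right) - -106\right)\right) - 38\right)^{2} = \left(\left(-16 - \left(\left(-6 - 47\right) + 106\right)\right) - 38\right)^{2} = \left(\left(-16 - \left(-53 + 106\right)\right) - 38\right)^{2} = \left(\left(-16 - 53\right) - 38\right)^{2} = \left(-69 - 38\right)^{2} = \left(-107\right)^{2} = 11449$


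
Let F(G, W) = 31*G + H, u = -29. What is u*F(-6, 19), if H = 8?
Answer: 5162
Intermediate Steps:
F(G, W) = 8 + 31*G (F(G, W) = 31*G + 8 = 8 + 31*G)
u*F(-6, 19) = -29*(8 + 31*(-6)) = -29*(8 - 186) = -29*(-178) = 5162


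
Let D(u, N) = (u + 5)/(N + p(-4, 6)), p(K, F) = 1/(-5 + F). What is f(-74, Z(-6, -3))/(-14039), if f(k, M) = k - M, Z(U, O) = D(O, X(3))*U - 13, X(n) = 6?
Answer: 415/98273 ≈ 0.0042229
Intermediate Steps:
D(u, N) = (5 + u)/(1 + N) (D(u, N) = (u + 5)/(N + 1/(-5 + 6)) = (5 + u)/(N + 1/1) = (5 + u)/(N + 1) = (5 + u)/(1 + N))
Z(U, O) = -13 + U*(5/7 + O/7) (Z(U, O) = ((5 + O)/(1 + 6))*U - 13 = ((5 + O)/7)*U - 13 = (5/7 + O/7)*U - 13 = U*(5/7 + O/7) - 13 = -13 + U*(5/7 + O/7))
f(-74, Z(-6, -3))/(-14039) = (-74 - (-13 + (1/7)*(-6)*(5 - 3)))/(-14039) = (-74 - (-13 + (1/7)*(-6)*2))*(-1/14039) = (-74 - (-13 - 12/7))*(-1/14039) = (-74 - 1*(-103/7))*(-1/14039) = (-74 + 103/7)*(-1/14039) = -415/7*(-1/14039) = 415/98273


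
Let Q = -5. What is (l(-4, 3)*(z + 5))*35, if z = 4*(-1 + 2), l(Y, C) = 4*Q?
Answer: -6300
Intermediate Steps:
l(Y, C) = -20 (l(Y, C) = 4*(-5) = -20)
z = 4 (z = 4*1 = 4)
(l(-4, 3)*(z + 5))*35 = -20*(4 + 5)*35 = -20*9*35 = -180*35 = -6300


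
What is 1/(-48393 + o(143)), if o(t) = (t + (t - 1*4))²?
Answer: 1/31131 ≈ 3.2122e-5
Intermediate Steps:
o(t) = (-4 + 2*t)² (o(t) = (t + (t - 4))² = (t + (-4 + t))² = (-4 + 2*t)²)
1/(-48393 + o(143)) = 1/(-48393 + 4*(-2 + 143)²) = 1/(-48393 + 4*141²) = 1/(-48393 + 4*19881) = 1/(-48393 + 79524) = 1/31131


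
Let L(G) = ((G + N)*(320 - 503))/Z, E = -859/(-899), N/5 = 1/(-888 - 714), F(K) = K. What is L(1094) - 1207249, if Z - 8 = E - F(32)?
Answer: -13259538503485/11062878 ≈ -1.1986e+6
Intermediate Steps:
N = -5/1602 (N = 5/(-888 - 714) = 5/(-1602) = 5*(-1/1602) = -5/1602 ≈ -0.0031211)
E = 859/899 (E = -859*(-1/899) = 859/899 ≈ 0.95551)
Z = -20717/899 (Z = 8 + (859/899 - 1*32) = 8 + (859/899 - 32) = 8 - 27909/899 = -20717/899 ≈ -23.044)
L(G) = -274195/11062878 + 164517*G/20717 (L(G) = ((G - 5/1602)*(320 - 503))/(-20717/899) = ((-5/1602 + G)*(-183))*(-899/20717) = (305/534 - 183*G)*(-899/20717) = -274195/11062878 + 164517*G/20717)
L(1094) - 1207249 = (-274195/11062878 + (164517/20717)*1094) - 1207249 = (-274195/11062878 + 179981598/20717) - 1207249 = 96109899137/11062878 - 1207249 = -13259538503485/11062878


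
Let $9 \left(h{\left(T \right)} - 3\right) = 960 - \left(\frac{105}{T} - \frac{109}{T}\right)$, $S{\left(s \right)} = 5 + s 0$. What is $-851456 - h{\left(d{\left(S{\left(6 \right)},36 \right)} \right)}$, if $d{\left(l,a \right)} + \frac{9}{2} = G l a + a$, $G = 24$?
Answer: $- \frac{66700583981}{78327} \approx -8.5157 \cdot 10^{5}$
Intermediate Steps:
$S{\left(s \right)} = 5$ ($S{\left(s \right)} = 5 + 0 = 5$)
$d{\left(l,a \right)} = - \frac{9}{2} + a + 24 a l$ ($d{\left(l,a \right)} = - \frac{9}{2} + \left(24 l a + a\right) = - \frac{9}{2} + \left(24 a l + a\right) = - \frac{9}{2} + \left(a + 24 a l\right) = - \frac{9}{2} + a + 24 a l$)
$h{\left(T \right)} = \frac{329}{3} + \frac{4}{9 T}$ ($h{\left(T \right)} = 3 + \frac{960 - \left(\frac{105}{T} - \frac{109}{T}\right)}{9} = 3 + \frac{960 - - \frac{4}{T}}{9} = 3 + \frac{960 + \frac{4}{T}}{9} = 3 + \left(\frac{320}{3} + \frac{4}{9 T}\right) = \frac{329}{3} + \frac{4}{9 T}$)
$-851456 - h{\left(d{\left(S{\left(6 \right)},36 \right)} \right)} = -851456 - \frac{4 + 987 \left(- \frac{9}{2} + 36 + 24 \cdot 36 \cdot 5\right)}{9 \left(- \frac{9}{2} + 36 + 24 \cdot 36 \cdot 5\right)} = -851456 - \frac{4 + 987 \left(- \frac{9}{2} + 36 + 4320\right)}{9 \left(- \frac{9}{2} + 36 + 4320\right)} = -851456 - \frac{4 + 987 \cdot \frac{8703}{2}}{9 \cdot \frac{8703}{2}} = -851456 - \frac{1}{9} \cdot \frac{2}{8703} \left(4 + \frac{8589861}{2}\right) = -851456 - \frac{1}{9} \cdot \frac{2}{8703} \cdot \frac{8589869}{2} = -851456 - \frac{8589869}{78327} = - \frac{66700583981}{78327}$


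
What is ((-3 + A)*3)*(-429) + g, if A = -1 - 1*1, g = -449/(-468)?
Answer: 3012029/468 ≈ 6436.0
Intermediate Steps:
g = 449/468 (g = -449*(-1/468) = 449/468 ≈ 0.95940)
A = -2 (A = -1 - 1 = -2)
((-3 + A)*3)*(-429) + g = ((-3 - 2)*3)*(-429) + 449/468 = -5*3*(-429) + 449/468 = -15*(-429) + 449/468 = 6435 + 449/468 = 3012029/468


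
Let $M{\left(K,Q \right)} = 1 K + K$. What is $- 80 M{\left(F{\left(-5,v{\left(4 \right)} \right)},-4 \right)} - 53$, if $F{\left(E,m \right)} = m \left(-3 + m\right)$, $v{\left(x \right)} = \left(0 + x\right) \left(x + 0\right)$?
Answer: $-33333$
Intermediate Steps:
$v{\left(x \right)} = x^{2}$ ($v{\left(x \right)} = x x = x^{2}$)
$M{\left(K,Q \right)} = 2 K$ ($M{\left(K,Q \right)} = K + K = 2 K$)
$- 80 M{\left(F{\left(-5,v{\left(4 \right)} \right)},-4 \right)} - 53 = - 80 \cdot 2 \cdot 4^{2} \left(-3 + 4^{2}\right) - 53 = - 80 \cdot 2 \cdot 16 \left(-3 + 16\right) - 53 = - 80 \cdot 2 \cdot 16 \cdot 13 - 53 = - 80 \cdot 2 \cdot 208 - 53 = \left(-80\right) 416 - 53 = -33280 - 53 = -33333$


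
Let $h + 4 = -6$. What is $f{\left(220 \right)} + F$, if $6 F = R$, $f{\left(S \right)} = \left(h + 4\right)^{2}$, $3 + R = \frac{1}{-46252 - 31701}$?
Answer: $\frac{8301994}{233859} \approx 35.5$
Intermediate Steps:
$h = -10$ ($h = -4 - 6 = -10$)
$R = - \frac{233860}{77953}$ ($R = -3 + \frac{1}{-46252 - 31701} = -3 + \frac{1}{-77953} = -3 - \frac{1}{77953} = - \frac{233860}{77953} \approx -3.0$)
$f{\left(S \right)} = 36$ ($f{\left(S \right)} = \left(-10 + 4\right)^{2} = \left(-6\right)^{2} = 36$)
$F = - \frac{116930}{233859}$ ($F = \frac{1}{6} \left(- \frac{233860}{77953}\right) = - \frac{116930}{233859} \approx -0.5$)
$f{\left(220 \right)} + F = 36 - \frac{116930}{233859} = \frac{8301994}{233859}$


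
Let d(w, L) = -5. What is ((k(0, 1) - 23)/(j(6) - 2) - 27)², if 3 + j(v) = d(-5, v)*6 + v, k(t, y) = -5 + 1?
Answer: 571536/841 ≈ 679.59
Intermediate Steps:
k(t, y) = -4
j(v) = -33 + v (j(v) = -3 + (-5*6 + v) = -3 + (-30 + v) = -33 + v)
((k(0, 1) - 23)/(j(6) - 2) - 27)² = ((-4 - 23)/((-33 + 6) - 2) - 27)² = (-27/(-27 - 2) - 27)² = (-27/(-29) - 27)² = (-27*(-1/29) - 27)² = (27/29 - 27)² = (-756/29)² = 571536/841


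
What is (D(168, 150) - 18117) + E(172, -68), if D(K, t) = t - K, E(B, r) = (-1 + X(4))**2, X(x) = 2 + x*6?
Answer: -17510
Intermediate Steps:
X(x) = 2 + 6*x
E(B, r) = 625 (E(B, r) = (-1 + (2 + 6*4))**2 = (-1 + (2 + 24))**2 = (-1 + 26)**2 = 25**2 = 625)
(D(168, 150) - 18117) + E(172, -68) = ((150 - 1*168) - 18117) + 625 = ((150 - 168) - 18117) + 625 = (-18 - 18117) + 625 = -18135 + 625 = -17510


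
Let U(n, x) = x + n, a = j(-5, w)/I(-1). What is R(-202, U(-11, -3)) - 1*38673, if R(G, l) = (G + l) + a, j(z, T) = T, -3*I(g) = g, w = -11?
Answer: -38922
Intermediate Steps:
I(g) = -g/3
a = -33 (a = -11/((-⅓*(-1))) = -11/⅓ = -11*3 = -33)
U(n, x) = n + x
R(G, l) = -33 + G + l (R(G, l) = (G + l) - 33 = -33 + G + l)
R(-202, U(-11, -3)) - 1*38673 = (-33 - 202 + (-11 - 3)) - 1*38673 = (-33 - 202 - 14) - 38673 = -249 - 38673 = -38922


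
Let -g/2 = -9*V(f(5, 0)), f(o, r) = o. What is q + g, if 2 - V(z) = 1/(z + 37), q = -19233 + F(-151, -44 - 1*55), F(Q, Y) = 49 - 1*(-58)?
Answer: -133633/7 ≈ -19090.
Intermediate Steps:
F(Q, Y) = 107 (F(Q, Y) = 49 + 58 = 107)
q = -19126 (q = -19233 + 107 = -19126)
V(z) = 2 - 1/(37 + z) (V(z) = 2 - 1/(z + 37) = 2 - 1/(37 + z))
g = 249/7 (g = -(-18)*(73 + 2*5)/(37 + 5) = -(-18)*(73 + 10)/42 = -(-18)*(1/42)*83 = -(-18)*83/42 = -2*(-249/14) = 249/7 ≈ 35.571)
q + g = -19126 + 249/7 = -133633/7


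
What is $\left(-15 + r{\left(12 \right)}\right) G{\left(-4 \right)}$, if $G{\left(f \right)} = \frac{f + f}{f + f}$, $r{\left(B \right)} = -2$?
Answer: $-17$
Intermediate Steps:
$G{\left(f \right)} = 1$ ($G{\left(f \right)} = \frac{2 f}{2 f} = 2 f \frac{1}{2 f} = 1$)
$\left(-15 + r{\left(12 \right)}\right) G{\left(-4 \right)} = \left(-15 - 2\right) 1 = \left(-17\right) 1 = -17$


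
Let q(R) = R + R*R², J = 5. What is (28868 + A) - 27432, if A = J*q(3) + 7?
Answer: 1593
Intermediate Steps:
q(R) = R + R³
A = 157 (A = 5*(3 + 3³) + 7 = 5*(3 + 27) + 7 = 5*30 + 7 = 150 + 7 = 157)
(28868 + A) - 27432 = (28868 + 157) - 27432 = 29025 - 27432 = 1593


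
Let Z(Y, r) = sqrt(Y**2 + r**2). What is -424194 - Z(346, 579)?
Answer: -424194 - sqrt(454957) ≈ -4.2487e+5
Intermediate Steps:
-424194 - Z(346, 579) = -424194 - sqrt(346**2 + 579**2) = -424194 - sqrt(119716 + 335241) = -424194 - sqrt(454957)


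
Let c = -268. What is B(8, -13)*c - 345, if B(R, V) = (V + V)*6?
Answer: 41463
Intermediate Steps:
B(R, V) = 12*V (B(R, V) = (2*V)*6 = 12*V)
B(8, -13)*c - 345 = (12*(-13))*(-268) - 345 = -156*(-268) - 345 = 41808 - 345 = 41463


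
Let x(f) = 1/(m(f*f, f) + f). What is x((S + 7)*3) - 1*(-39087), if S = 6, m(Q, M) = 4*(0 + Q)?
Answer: 239329702/6123 ≈ 39087.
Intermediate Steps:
m(Q, M) = 4*Q
x(f) = 1/(f + 4*f**2) (x(f) = 1/(4*(f*f) + f) = 1/(4*f**2 + f) = 1/(f + 4*f**2))
x((S + 7)*3) - 1*(-39087) = 1/((((6 + 7)*3))*(1 + 4*((6 + 7)*3))) - 1*(-39087) = 1/(((13*3))*(1 + 4*(13*3))) + 39087 = 1/(39*(1 + 4*39)) + 39087 = 1/(39*(1 + 156)) + 39087 = (1/39)/157 + 39087 = (1/39)*(1/157) + 39087 = 1/6123 + 39087 = 239329702/6123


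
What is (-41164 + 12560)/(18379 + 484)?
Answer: -28604/18863 ≈ -1.5164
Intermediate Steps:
(-41164 + 12560)/(18379 + 484) = -28604/18863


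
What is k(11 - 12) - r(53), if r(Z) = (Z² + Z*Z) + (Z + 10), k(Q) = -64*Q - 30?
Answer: -5647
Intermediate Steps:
k(Q) = -30 - 64*Q
r(Z) = 10 + Z + 2*Z² (r(Z) = (Z² + Z²) + (10 + Z) = 2*Z² + (10 + Z) = 10 + Z + 2*Z²)
k(11 - 12) - r(53) = (-30 - 64*(11 - 12)) - (10 + 53 + 2*53²) = (-30 - 64*(-1)) - (10 + 53 + 2*2809) = (-30 + 64) - (10 + 53 + 5618) = 34 - 1*5681 = 34 - 5681 = -5647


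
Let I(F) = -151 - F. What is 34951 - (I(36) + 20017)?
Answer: 15121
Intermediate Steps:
34951 - (I(36) + 20017) = 34951 - ((-151 - 1*36) + 20017) = 34951 - ((-151 - 36) + 20017) = 34951 - (-187 + 20017) = 34951 - 1*19830 = 34951 - 19830 = 15121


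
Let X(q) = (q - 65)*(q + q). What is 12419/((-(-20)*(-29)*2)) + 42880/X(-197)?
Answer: -308061933/29936120 ≈ -10.291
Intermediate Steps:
X(q) = 2*q*(-65 + q) (X(q) = (-65 + q)*(2*q) = 2*q*(-65 + q))
12419/((-(-20)*(-29)*2)) + 42880/X(-197) = 12419/((-(-20)*(-29)*2)) + 42880/((2*(-197)*(-65 - 197))) = 12419/((-20*29*2)) + 42880/((2*(-197)*(-262))) = 12419/((-580*2)) + 42880/103228 = 12419/(-1160) + 42880*(1/103228) = 12419*(-1/1160) + 10720/25807 = -12419/1160 + 10720/25807 = -308061933/29936120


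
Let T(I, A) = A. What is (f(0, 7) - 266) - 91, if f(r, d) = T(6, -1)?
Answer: -358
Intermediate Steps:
f(r, d) = -1
(f(0, 7) - 266) - 91 = (-1 - 266) - 91 = -267 - 91 = -358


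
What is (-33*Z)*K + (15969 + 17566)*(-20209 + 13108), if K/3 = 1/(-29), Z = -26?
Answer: -6905831589/29 ≈ -2.3813e+8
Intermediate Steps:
K = -3/29 (K = 3/(-29) = 3*(-1/29) = -3/29 ≈ -0.10345)
(-33*Z)*K + (15969 + 17566)*(-20209 + 13108) = -33*(-26)*(-3/29) + (15969 + 17566)*(-20209 + 13108) = 858*(-3/29) + 33535*(-7101) = -2574/29 - 238132035 = -6905831589/29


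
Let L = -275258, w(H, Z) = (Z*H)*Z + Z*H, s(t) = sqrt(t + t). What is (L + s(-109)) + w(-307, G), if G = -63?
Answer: -1474400 + I*sqrt(218) ≈ -1.4744e+6 + 14.765*I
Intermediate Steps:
s(t) = sqrt(2)*sqrt(t) (s(t) = sqrt(2*t) = sqrt(2)*sqrt(t))
w(H, Z) = H*Z + H*Z**2 (w(H, Z) = (H*Z)*Z + H*Z = H*Z**2 + H*Z = H*Z + H*Z**2)
(L + s(-109)) + w(-307, G) = (-275258 + sqrt(2)*sqrt(-109)) - 307*(-63)*(1 - 63) = (-275258 + sqrt(2)*(I*sqrt(109))) - 307*(-63)*(-62) = (-275258 + I*sqrt(218)) - 1199142 = -1474400 + I*sqrt(218)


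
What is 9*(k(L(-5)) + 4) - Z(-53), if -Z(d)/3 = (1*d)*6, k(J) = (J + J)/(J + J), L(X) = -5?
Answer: -909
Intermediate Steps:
k(J) = 1 (k(J) = (2*J)/((2*J)) = (2*J)*(1/(2*J)) = 1)
Z(d) = -18*d (Z(d) = -3*1*d*6 = -3*d*6 = -18*d)
9*(k(L(-5)) + 4) - Z(-53) = 9*(1 + 4) - (-18)*(-53) = 9*5 - 1*954 = 45 - 954 = -909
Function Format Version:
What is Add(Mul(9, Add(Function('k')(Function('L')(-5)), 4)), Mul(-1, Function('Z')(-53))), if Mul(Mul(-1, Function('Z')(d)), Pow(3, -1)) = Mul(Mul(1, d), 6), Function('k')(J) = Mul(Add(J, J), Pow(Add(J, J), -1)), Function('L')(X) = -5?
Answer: -909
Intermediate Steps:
Function('k')(J) = 1 (Function('k')(J) = Mul(Mul(2, J), Pow(Mul(2, J), -1)) = Mul(Mul(2, J), Mul(Rational(1, 2), Pow(J, -1))) = 1)
Function('Z')(d) = Mul(-18, d) (Function('Z')(d) = Mul(-3, Mul(Mul(1, d), 6)) = Mul(-3, Mul(d, 6)) = Mul(-3, Mul(6, d)) = Mul(-18, d))
Add(Mul(9, Add(Function('k')(Function('L')(-5)), 4)), Mul(-1, Function('Z')(-53))) = Add(Mul(9, Add(1, 4)), Mul(-1, Mul(-18, -53))) = Add(Mul(9, 5), Mul(-1, 954)) = Add(45, -954) = -909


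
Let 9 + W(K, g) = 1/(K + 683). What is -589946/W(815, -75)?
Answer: 883739108/13481 ≈ 65554.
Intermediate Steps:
W(K, g) = -9 + 1/(683 + K) (W(K, g) = -9 + 1/(K + 683) = -9 + 1/(683 + K))
-589946/W(815, -75) = -589946*(683 + 815)/(-6146 - 9*815) = -589946*1498/(-6146 - 7335) = -589946/((1/1498)*(-13481)) = -589946/(-13481/1498) = -589946*(-1498/13481) = 883739108/13481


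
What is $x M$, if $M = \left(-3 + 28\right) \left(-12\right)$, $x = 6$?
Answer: $-1800$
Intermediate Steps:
$M = -300$ ($M = 25 \left(-12\right) = -300$)
$x M = 6 \left(-300\right) = -1800$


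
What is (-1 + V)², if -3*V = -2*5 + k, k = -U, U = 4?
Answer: 121/9 ≈ 13.444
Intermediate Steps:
k = -4 (k = -1*4 = -4)
V = 14/3 (V = -(-2*5 - 4)/3 = -(-10 - 4)/3 = -⅓*(-14) = 14/3 ≈ 4.6667)
(-1 + V)² = (-1 + 14/3)² = (11/3)² = 121/9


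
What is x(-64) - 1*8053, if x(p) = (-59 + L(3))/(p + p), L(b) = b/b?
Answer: -515363/64 ≈ -8052.5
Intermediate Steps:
L(b) = 1
x(p) = -29/p (x(p) = (-59 + 1)/(p + p) = -58*1/(2*p) = -29/p)
x(-64) - 1*8053 = -29/(-64) - 1*8053 = -29*(-1/64) - 8053 = 29/64 - 8053 = -515363/64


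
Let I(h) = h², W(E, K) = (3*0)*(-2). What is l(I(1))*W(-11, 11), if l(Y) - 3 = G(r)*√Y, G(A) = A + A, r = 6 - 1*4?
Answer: 0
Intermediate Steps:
W(E, K) = 0 (W(E, K) = 0*(-2) = 0)
r = 2 (r = 6 - 4 = 2)
G(A) = 2*A
l(Y) = 3 + 4*√Y (l(Y) = 3 + (2*2)*√Y = 3 + 4*√Y)
l(I(1))*W(-11, 11) = (3 + 4*√(1²))*0 = (3 + 4*√1)*0 = (3 + 4*1)*0 = (3 + 4)*0 = 7*0 = 0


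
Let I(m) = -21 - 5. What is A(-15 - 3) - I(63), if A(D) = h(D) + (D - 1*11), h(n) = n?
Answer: -21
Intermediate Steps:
I(m) = -26
A(D) = -11 + 2*D (A(D) = D + (D - 1*11) = D + (D - 11) = D + (-11 + D) = -11 + 2*D)
A(-15 - 3) - I(63) = (-11 + 2*(-15 - 3)) - 1*(-26) = (-11 + 2*(-18)) + 26 = (-11 - 36) + 26 = -47 + 26 = -21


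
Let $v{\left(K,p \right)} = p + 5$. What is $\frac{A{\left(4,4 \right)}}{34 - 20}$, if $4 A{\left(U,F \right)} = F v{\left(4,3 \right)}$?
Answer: $\frac{4}{7} \approx 0.57143$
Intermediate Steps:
$v{\left(K,p \right)} = 5 + p$
$A{\left(U,F \right)} = 2 F$ ($A{\left(U,F \right)} = \frac{F \left(5 + 3\right)}{4} = \frac{F 8}{4} = \frac{8 F}{4} = 2 F$)
$\frac{A{\left(4,4 \right)}}{34 - 20} = \frac{2 \cdot 4}{34 - 20} = \frac{8}{14} = 8 \cdot \frac{1}{14} = \frac{4}{7}$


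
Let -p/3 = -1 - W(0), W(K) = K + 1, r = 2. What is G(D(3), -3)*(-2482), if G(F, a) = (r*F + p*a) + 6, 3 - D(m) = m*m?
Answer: 59568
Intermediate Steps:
W(K) = 1 + K
D(m) = 3 - m**2 (D(m) = 3 - m*m = 3 - m**2)
p = 6 (p = -3*(-1 - (1 + 0)) = -3*(-1 - 1*1) = -3*(-1 - 1) = -3*(-2) = 6)
G(F, a) = 6 + 2*F + 6*a (G(F, a) = (2*F + 6*a) + 6 = 6 + 2*F + 6*a)
G(D(3), -3)*(-2482) = (6 + 2*(3 - 1*3**2) + 6*(-3))*(-2482) = (6 + 2*(3 - 1*9) - 18)*(-2482) = (6 + 2*(3 - 9) - 18)*(-2482) = (6 + 2*(-6) - 18)*(-2482) = (6 - 12 - 18)*(-2482) = -24*(-2482) = 59568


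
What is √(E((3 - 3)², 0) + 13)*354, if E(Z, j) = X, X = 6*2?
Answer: 1770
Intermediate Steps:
X = 12
E(Z, j) = 12
√(E((3 - 3)², 0) + 13)*354 = √(12 + 13)*354 = √25*354 = 5*354 = 1770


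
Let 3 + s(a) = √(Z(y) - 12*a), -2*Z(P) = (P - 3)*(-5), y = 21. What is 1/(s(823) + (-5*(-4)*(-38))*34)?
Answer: -25843/667870480 - I*√9831/667870480 ≈ -3.8695e-5 - 1.4846e-7*I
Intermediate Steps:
Z(P) = -15/2 + 5*P/2 (Z(P) = -(P - 3)*(-5)/2 = -(-3 + P)*(-5)/2 = -(15 - 5*P)/2 = -15/2 + 5*P/2)
s(a) = -3 + √(45 - 12*a) (s(a) = -3 + √((-15/2 + (5/2)*21) - 12*a) = -3 + √((-15/2 + 105/2) - 12*a) = -3 + √(45 - 12*a))
1/(s(823) + (-5*(-4)*(-38))*34) = 1/((-3 + √(45 - 12*823)) + (-5*(-4)*(-38))*34) = 1/((-3 + √(45 - 9876)) + (20*(-38))*34) = 1/((-3 + √(-9831)) - 760*34) = 1/((-3 + I*√9831) - 25840) = 1/(-25843 + I*√9831)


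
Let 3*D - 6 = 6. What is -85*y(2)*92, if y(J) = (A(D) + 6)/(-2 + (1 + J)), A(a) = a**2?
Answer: -172040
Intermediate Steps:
D = 4 (D = 2 + (1/3)*6 = 2 + 2 = 4)
y(J) = 22/(-1 + J) (y(J) = (4**2 + 6)/(-2 + (1 + J)) = (16 + 6)/(-1 + J) = 22/(-1 + J))
-85*y(2)*92 = -1870/(-1 + 2)*92 = -1870/1*92 = -1870*92 = -172040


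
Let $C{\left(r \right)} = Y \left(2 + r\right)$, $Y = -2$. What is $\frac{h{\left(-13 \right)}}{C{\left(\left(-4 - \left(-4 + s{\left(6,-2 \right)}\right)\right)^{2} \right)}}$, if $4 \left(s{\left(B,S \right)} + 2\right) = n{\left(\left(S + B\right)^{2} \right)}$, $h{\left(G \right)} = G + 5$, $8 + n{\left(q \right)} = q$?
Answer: $2$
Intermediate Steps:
$n{\left(q \right)} = -8 + q$
$h{\left(G \right)} = 5 + G$
$s{\left(B,S \right)} = -4 + \frac{\left(B + S\right)^{2}}{4}$ ($s{\left(B,S \right)} = -2 + \frac{-8 + \left(S + B\right)^{2}}{4} = -2 + \frac{-8 + \left(B + S\right)^{2}}{4} = -2 + \left(-2 + \frac{\left(B + S\right)^{2}}{4}\right) = -4 + \frac{\left(B + S\right)^{2}}{4}$)
$C{\left(r \right)} = -4 - 2 r$ ($C{\left(r \right)} = - 2 \left(2 + r\right) = -4 - 2 r$)
$\frac{h{\left(-13 \right)}}{C{\left(\left(-4 - \left(-4 + s{\left(6,-2 \right)}\right)\right)^{2} \right)}} = \frac{5 - 13}{-4 - 2 \left(-4 + \left(4 - \left(-4 + \frac{\left(6 - 2\right)^{2}}{4}\right)\right)\right)^{2}} = - \frac{8}{-4 - 2 \left(-4 + \left(4 - \left(-4 + \frac{4^{2}}{4}\right)\right)\right)^{2}} = - \frac{8}{-4 - 2 \left(-4 + \left(4 - \left(-4 + \frac{1}{4} \cdot 16\right)\right)\right)^{2}} = - \frac{8}{-4 - 2 \left(-4 + \left(4 - \left(-4 + 4\right)\right)\right)^{2}} = - \frac{8}{-4 - 2 \left(-4 + \left(4 - 0\right)\right)^{2}} = - \frac{8}{-4 - 2 \left(-4 + \left(4 + 0\right)\right)^{2}} = - \frac{8}{-4 - 2 \left(-4 + 4\right)^{2}} = - \frac{8}{-4 - 2 \cdot 0^{2}} = - \frac{8}{-4 - 0} = - \frac{8}{-4 + 0} = - \frac{8}{-4} = \left(-8\right) \left(- \frac{1}{4}\right) = 2$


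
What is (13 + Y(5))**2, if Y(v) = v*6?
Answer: 1849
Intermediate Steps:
Y(v) = 6*v
(13 + Y(5))**2 = (13 + 6*5)**2 = (13 + 30)**2 = 43**2 = 1849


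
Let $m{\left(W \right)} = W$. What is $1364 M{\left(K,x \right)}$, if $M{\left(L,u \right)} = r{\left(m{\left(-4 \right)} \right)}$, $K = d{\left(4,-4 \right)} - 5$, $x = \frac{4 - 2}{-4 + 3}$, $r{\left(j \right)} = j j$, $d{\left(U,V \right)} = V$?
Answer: $21824$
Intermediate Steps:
$r{\left(j \right)} = j^{2}$
$x = -2$ ($x = \frac{2}{-1} = 2 \left(-1\right) = -2$)
$K = -9$ ($K = -4 - 5 = -9$)
$M{\left(L,u \right)} = 16$ ($M{\left(L,u \right)} = \left(-4\right)^{2} = 16$)
$1364 M{\left(K,x \right)} = 1364 \cdot 16 = 21824$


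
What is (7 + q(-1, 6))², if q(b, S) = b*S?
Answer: 1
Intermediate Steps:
q(b, S) = S*b
(7 + q(-1, 6))² = (7 + 6*(-1))² = (7 - 6)² = 1² = 1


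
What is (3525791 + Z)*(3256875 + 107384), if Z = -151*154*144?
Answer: 596197158685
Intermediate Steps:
Z = -3348576 (Z = -23254*144 = -3348576)
(3525791 + Z)*(3256875 + 107384) = (3525791 - 3348576)*(3256875 + 107384) = 177215*3364259 = 596197158685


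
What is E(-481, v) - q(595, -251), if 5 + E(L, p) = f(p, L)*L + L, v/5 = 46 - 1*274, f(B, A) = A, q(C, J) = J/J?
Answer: 230874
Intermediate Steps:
q(C, J) = 1
v = -1140 (v = 5*(46 - 1*274) = 5*(46 - 274) = 5*(-228) = -1140)
E(L, p) = -5 + L + L² (E(L, p) = -5 + (L*L + L) = -5 + (L² + L) = -5 + (L + L²) = -5 + L + L²)
E(-481, v) - q(595, -251) = (-5 - 481 + (-481)²) - 1*1 = (-5 - 481 + 231361) - 1 = 230875 - 1 = 230874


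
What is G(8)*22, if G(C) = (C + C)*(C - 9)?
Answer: -352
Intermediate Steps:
G(C) = 2*C*(-9 + C) (G(C) = (2*C)*(-9 + C) = 2*C*(-9 + C))
G(8)*22 = (2*8*(-9 + 8))*22 = (2*8*(-1))*22 = -16*22 = -352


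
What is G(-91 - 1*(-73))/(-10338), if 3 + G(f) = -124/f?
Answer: -35/93042 ≈ -0.00037617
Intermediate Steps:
G(f) = -3 - 124/f
G(-91 - 1*(-73))/(-10338) = (-3 - 124/(-91 - 1*(-73)))/(-10338) = (-3 - 124/(-91 + 73))*(-1/10338) = (-3 - 124/(-18))*(-1/10338) = (-3 - 124*(-1/18))*(-1/10338) = (-3 + 62/9)*(-1/10338) = (35/9)*(-1/10338) = -35/93042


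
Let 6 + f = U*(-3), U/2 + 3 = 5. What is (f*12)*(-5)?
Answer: 1080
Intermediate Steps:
U = 4 (U = -6 + 2*5 = -6 + 10 = 4)
f = -18 (f = -6 + 4*(-3) = -6 - 12 = -18)
(f*12)*(-5) = -18*12*(-5) = -216*(-5) = 1080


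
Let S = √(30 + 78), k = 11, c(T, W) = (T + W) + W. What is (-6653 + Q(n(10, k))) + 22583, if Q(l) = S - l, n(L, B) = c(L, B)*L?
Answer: 15610 + 6*√3 ≈ 15620.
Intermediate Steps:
c(T, W) = T + 2*W
S = 6*√3 (S = √108 = 6*√3 ≈ 10.392)
n(L, B) = L*(L + 2*B) (n(L, B) = (L + 2*B)*L = L*(L + 2*B))
Q(l) = -l + 6*√3 (Q(l) = 6*√3 - l = -l + 6*√3)
(-6653 + Q(n(10, k))) + 22583 = (-6653 + (-10*(10 + 2*11) + 6*√3)) + 22583 = (-6653 + (-10*(10 + 22) + 6*√3)) + 22583 = (-6653 + (-10*32 + 6*√3)) + 22583 = (-6653 + (-1*320 + 6*√3)) + 22583 = (-6653 + (-320 + 6*√3)) + 22583 = (-6973 + 6*√3) + 22583 = 15610 + 6*√3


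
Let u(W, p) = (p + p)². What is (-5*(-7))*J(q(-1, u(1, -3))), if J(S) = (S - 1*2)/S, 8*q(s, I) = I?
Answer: 175/9 ≈ 19.444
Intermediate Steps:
u(W, p) = 4*p² (u(W, p) = (2*p)² = 4*p²)
q(s, I) = I/8
J(S) = (-2 + S)/S (J(S) = (S - 2)/S = (-2 + S)/S)
(-5*(-7))*J(q(-1, u(1, -3))) = (-5*(-7))*((-2 + (4*(-3)²)/8)/(((4*(-3)²)/8))) = 35*((-2 + (4*9)/8)/(((4*9)/8))) = 35*((-2 + (⅛)*36)/(((⅛)*36))) = 35*((-2 + 9/2)/(9/2)) = 35*((2/9)*(5/2)) = 35*(5/9) = 175/9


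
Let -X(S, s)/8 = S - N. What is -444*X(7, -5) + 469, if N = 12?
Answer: -17291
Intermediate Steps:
X(S, s) = 96 - 8*S (X(S, s) = -8*(S - 1*12) = -8*(S - 12) = -8*(-12 + S) = 96 - 8*S)
-444*X(7, -5) + 469 = -444*(96 - 8*7) + 469 = -444*(96 - 56) + 469 = -444*40 + 469 = -17760 + 469 = -17291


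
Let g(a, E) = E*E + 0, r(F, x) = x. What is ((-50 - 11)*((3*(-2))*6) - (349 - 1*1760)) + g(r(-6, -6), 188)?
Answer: 38951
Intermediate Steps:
g(a, E) = E**2 (g(a, E) = E**2 + 0 = E**2)
((-50 - 11)*((3*(-2))*6) - (349 - 1*1760)) + g(r(-6, -6), 188) = ((-50 - 11)*((3*(-2))*6) - (349 - 1*1760)) + 188**2 = (-(-366)*6 - (349 - 1760)) + 35344 = (-61*(-36) - 1*(-1411)) + 35344 = (2196 + 1411) + 35344 = 3607 + 35344 = 38951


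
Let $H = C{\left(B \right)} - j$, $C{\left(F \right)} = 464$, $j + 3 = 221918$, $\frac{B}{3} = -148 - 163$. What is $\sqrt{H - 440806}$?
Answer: $i \sqrt{662257} \approx 813.79 i$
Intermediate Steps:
$B = -933$ ($B = 3 \left(-148 - 163\right) = 3 \left(-311\right) = -933$)
$j = 221915$ ($j = -3 + 221918 = 221915$)
$H = -221451$ ($H = 464 - 221915 = -221451$)
$\sqrt{H - 440806} = \sqrt{-221451 - 440806} = \sqrt{-662257} = i \sqrt{662257}$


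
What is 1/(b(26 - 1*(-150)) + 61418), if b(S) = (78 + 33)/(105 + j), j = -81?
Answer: 8/491381 ≈ 1.6281e-5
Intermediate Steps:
b(S) = 37/8 (b(S) = (78 + 33)/(105 - 81) = 111/24 = 111*(1/24) = 37/8)
1/(b(26 - 1*(-150)) + 61418) = 1/(37/8 + 61418) = 1/(491381/8) = 8/491381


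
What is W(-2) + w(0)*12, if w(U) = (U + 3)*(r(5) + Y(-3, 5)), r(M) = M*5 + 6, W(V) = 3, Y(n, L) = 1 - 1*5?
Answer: 975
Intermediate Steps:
Y(n, L) = -4 (Y(n, L) = 1 - 5 = -4)
r(M) = 6 + 5*M (r(M) = 5*M + 6 = 6 + 5*M)
w(U) = 81 + 27*U (w(U) = (U + 3)*((6 + 5*5) - 4) = (3 + U)*((6 + 25) - 4) = (3 + U)*(31 - 4) = (3 + U)*27 = 81 + 27*U)
W(-2) + w(0)*12 = 3 + (81 + 27*0)*12 = 3 + (81 + 0)*12 = 3 + 81*12 = 3 + 972 = 975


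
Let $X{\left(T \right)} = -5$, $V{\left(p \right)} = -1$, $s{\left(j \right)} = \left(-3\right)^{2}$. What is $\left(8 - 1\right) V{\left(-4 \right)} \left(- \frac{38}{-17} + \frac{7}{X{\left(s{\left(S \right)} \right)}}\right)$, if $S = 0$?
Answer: $- \frac{497}{85} \approx -5.8471$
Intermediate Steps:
$s{\left(j \right)} = 9$
$\left(8 - 1\right) V{\left(-4 \right)} \left(- \frac{38}{-17} + \frac{7}{X{\left(s{\left(S \right)} \right)}}\right) = \left(8 - 1\right) \left(-1\right) \left(- \frac{38}{-17} + \frac{7}{-5}\right) = 7 \left(-1\right) \left(\left(-38\right) \left(- \frac{1}{17}\right) + 7 \left(- \frac{1}{5}\right)\right) = - 7 \left(\frac{38}{17} - \frac{7}{5}\right) = \left(-7\right) \frac{71}{85} = - \frac{497}{85}$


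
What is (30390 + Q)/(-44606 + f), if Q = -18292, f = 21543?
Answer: -12098/23063 ≈ -0.52456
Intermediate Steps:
(30390 + Q)/(-44606 + f) = (30390 - 18292)/(-44606 + 21543) = 12098/(-23063) = 12098*(-1/23063) = -12098/23063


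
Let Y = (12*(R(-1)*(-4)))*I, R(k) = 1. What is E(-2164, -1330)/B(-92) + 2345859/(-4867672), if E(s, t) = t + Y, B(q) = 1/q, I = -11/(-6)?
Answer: 635014672573/4867672 ≈ 1.3046e+5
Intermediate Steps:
I = 11/6 (I = -11*(-⅙) = 11/6 ≈ 1.8333)
Y = -88 (Y = (12*(1*(-4)))*(11/6) = (12*(-4))*(11/6) = -48*11/6 = -88)
E(s, t) = -88 + t (E(s, t) = t - 88 = -88 + t)
E(-2164, -1330)/B(-92) + 2345859/(-4867672) = (-88 - 1330)/(1/(-92)) + 2345859/(-4867672) = -1418/(-1/92) + 2345859*(-1/4867672) = -1418*(-92) - 2345859/4867672 = 130456 - 2345859/4867672 = 635014672573/4867672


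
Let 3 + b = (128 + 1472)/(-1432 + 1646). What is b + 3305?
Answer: 354114/107 ≈ 3309.5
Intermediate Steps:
b = 479/107 (b = -3 + (128 + 1472)/(-1432 + 1646) = -3 + 1600/214 = -3 + 1600*(1/214) = -3 + 800/107 = 479/107 ≈ 4.4766)
b + 3305 = 479/107 + 3305 = 354114/107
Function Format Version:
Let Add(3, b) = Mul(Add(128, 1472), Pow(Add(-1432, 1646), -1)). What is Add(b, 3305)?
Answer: Rational(354114, 107) ≈ 3309.5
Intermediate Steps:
b = Rational(479, 107) (b = Add(-3, Mul(Add(128, 1472), Pow(Add(-1432, 1646), -1))) = Add(-3, Mul(1600, Pow(214, -1))) = Add(-3, Mul(1600, Rational(1, 214))) = Add(-3, Rational(800, 107)) = Rational(479, 107) ≈ 4.4766)
Add(b, 3305) = Add(Rational(479, 107), 3305) = Rational(354114, 107)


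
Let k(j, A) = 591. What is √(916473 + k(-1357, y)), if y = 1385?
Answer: 6*√25474 ≈ 957.63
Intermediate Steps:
√(916473 + k(-1357, y)) = √(916473 + 591) = √917064 = 6*√25474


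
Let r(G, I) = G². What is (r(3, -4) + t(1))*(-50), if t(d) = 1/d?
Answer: -500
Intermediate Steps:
(r(3, -4) + t(1))*(-50) = (3² + 1/1)*(-50) = (9 + 1)*(-50) = 10*(-50) = -500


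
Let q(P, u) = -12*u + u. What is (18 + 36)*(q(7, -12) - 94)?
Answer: 2052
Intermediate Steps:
q(P, u) = -11*u
(18 + 36)*(q(7, -12) - 94) = (18 + 36)*(-11*(-12) - 94) = 54*(132 - 94) = 54*38 = 2052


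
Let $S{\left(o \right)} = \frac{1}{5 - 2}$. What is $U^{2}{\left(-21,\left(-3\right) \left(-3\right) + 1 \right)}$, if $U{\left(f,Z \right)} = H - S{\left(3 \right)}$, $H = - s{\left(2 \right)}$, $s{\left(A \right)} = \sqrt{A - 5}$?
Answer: $- \frac{26}{9} + \frac{2 i \sqrt{3}}{3} \approx -2.8889 + 1.1547 i$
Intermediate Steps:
$s{\left(A \right)} = \sqrt{-5 + A}$
$S{\left(o \right)} = \frac{1}{3}$
$H = - i \sqrt{3}$ ($H = - \sqrt{-5 + 2} = - \sqrt{-3} = - i \sqrt{3} \approx - 1.732 i$)
$U{\left(f,Z \right)} = - \frac{1}{3} - i \sqrt{3}$ ($U{\left(f,Z \right)} = - i \sqrt{3} - \frac{1}{3} = - \frac{1}{3} - i \sqrt{3}$)
$U^{2}{\left(-21,\left(-3\right) \left(-3\right) + 1 \right)} = \left(- \frac{1}{3} - i \sqrt{3}\right)^{2}$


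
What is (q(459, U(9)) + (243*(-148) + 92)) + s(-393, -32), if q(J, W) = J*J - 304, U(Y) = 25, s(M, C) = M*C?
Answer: 187081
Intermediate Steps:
s(M, C) = C*M
q(J, W) = -304 + J² (q(J, W) = J² - 304 = -304 + J²)
(q(459, U(9)) + (243*(-148) + 92)) + s(-393, -32) = ((-304 + 459²) + (243*(-148) + 92)) - 32*(-393) = ((-304 + 210681) + (-35964 + 92)) + 12576 = (210377 - 35872) + 12576 = 174505 + 12576 = 187081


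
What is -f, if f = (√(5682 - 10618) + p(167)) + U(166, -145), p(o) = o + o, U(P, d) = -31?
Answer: -303 - 2*I*√1234 ≈ -303.0 - 70.257*I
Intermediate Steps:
p(o) = 2*o
f = 303 + 2*I*√1234 (f = (√(5682 - 10618) + 2*167) - 31 = (√(-4936) + 334) - 31 = (2*I*√1234 + 334) - 31 = (334 + 2*I*√1234) - 31 = 303 + 2*I*√1234 ≈ 303.0 + 70.257*I)
-f = -(303 + 2*I*√1234) = -303 - 2*I*√1234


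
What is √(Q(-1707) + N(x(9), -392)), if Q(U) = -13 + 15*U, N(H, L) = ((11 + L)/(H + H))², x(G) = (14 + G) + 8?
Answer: I*√98330431/62 ≈ 159.94*I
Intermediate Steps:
x(G) = 22 + G
N(H, L) = (11 + L)²/(4*H²) (N(H, L) = ((11 + L)/((2*H)))² = ((11 + L)*(1/(2*H)))² = ((11 + L)/(2*H))² = (11 + L)²/(4*H²))
√(Q(-1707) + N(x(9), -392)) = √((-13 + 15*(-1707)) + (11 - 392)²/(4*(22 + 9)²)) = √((-13 - 25605) + (¼)*(-381)²/31²) = √(-25618 + (¼)*(1/961)*145161) = √(-25618 + 145161/3844) = √(-98330431/3844) = I*√98330431/62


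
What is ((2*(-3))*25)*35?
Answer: -5250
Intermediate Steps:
((2*(-3))*25)*35 = -6*25*35 = -150*35 = -5250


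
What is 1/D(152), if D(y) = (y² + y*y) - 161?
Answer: 1/46047 ≈ 2.1717e-5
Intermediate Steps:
D(y) = -161 + 2*y² (D(y) = (y² + y²) - 161 = 2*y² - 161 = -161 + 2*y²)
1/D(152) = 1/(-161 + 2*152²) = 1/(-161 + 2*23104) = 1/(-161 + 46208) = 1/46047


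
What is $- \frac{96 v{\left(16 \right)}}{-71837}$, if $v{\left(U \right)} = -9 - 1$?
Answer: $- \frac{960}{71837} \approx -0.013364$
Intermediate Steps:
$v{\left(U \right)} = -10$
$- \frac{96 v{\left(16 \right)}}{-71837} = - \frac{96 \left(-10\right)}{-71837} = - \frac{\left(-960\right) \left(-1\right)}{71837} = \left(-1\right) \frac{960}{71837} = - \frac{960}{71837}$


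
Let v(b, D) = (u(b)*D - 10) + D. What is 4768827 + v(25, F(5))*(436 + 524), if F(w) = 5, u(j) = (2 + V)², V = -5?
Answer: 4807227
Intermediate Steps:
u(j) = 9 (u(j) = (2 - 5)² = (-3)² = 9)
v(b, D) = -10 + 10*D (v(b, D) = (9*D - 10) + D = (-10 + 9*D) + D = -10 + 10*D)
4768827 + v(25, F(5))*(436 + 524) = 4768827 + (-10 + 10*5)*(436 + 524) = 4768827 + (-10 + 50)*960 = 4768827 + 40*960 = 4768827 + 38400 = 4807227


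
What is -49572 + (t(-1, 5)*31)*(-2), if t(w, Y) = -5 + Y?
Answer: -49572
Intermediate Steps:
-49572 + (t(-1, 5)*31)*(-2) = -49572 + ((-5 + 5)*31)*(-2) = -49572 + (0*31)*(-2) = -49572 + 0*(-2) = -49572 + 0 = -49572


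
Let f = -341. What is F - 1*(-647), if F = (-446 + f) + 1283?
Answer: 1143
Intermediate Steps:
F = 496 (F = (-446 - 341) + 1283 = -787 + 1283 = 496)
F - 1*(-647) = 496 - 1*(-647) = 496 + 647 = 1143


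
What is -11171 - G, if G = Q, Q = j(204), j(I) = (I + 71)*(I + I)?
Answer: -123371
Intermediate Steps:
j(I) = 2*I*(71 + I) (j(I) = (71 + I)*(2*I) = 2*I*(71 + I))
Q = 112200 (Q = 2*204*(71 + 204) = 2*204*275 = 112200)
G = 112200
-11171 - G = -11171 - 1*112200 = -11171 - 112200 = -123371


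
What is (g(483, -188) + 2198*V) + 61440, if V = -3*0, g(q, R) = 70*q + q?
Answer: 95733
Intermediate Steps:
g(q, R) = 71*q
V = 0
(g(483, -188) + 2198*V) + 61440 = (71*483 + 2198*0) + 61440 = (34293 + 0) + 61440 = 34293 + 61440 = 95733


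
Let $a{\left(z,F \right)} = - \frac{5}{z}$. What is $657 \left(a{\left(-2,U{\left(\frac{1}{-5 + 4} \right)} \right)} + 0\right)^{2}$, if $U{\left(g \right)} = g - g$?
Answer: $\frac{16425}{4} \approx 4106.3$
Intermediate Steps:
$U{\left(g \right)} = 0$
$657 \left(a{\left(-2,U{\left(\frac{1}{-5 + 4} \right)} \right)} + 0\right)^{2} = 657 \left(- \frac{5}{-2} + 0\right)^{2} = 657 \left(\left(-5\right) \left(- \frac{1}{2}\right) + 0\right)^{2} = 657 \left(\frac{5}{2} + 0\right)^{2} = 657 \left(\frac{5}{2}\right)^{2} = 657 \cdot \frac{25}{4} = \frac{16425}{4}$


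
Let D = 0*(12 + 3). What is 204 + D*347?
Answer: 204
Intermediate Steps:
D = 0 (D = 0*15 = 0)
204 + D*347 = 204 + 0*347 = 204 + 0 = 204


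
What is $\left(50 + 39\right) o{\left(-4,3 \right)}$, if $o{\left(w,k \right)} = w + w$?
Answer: $-712$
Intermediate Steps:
$o{\left(w,k \right)} = 2 w$
$\left(50 + 39\right) o{\left(-4,3 \right)} = \left(50 + 39\right) 2 \left(-4\right) = 89 \left(-8\right) = -712$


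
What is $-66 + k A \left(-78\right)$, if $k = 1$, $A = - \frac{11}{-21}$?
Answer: $- \frac{748}{7} \approx -106.86$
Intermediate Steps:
$A = \frac{11}{21}$ ($A = \left(-11\right) \left(- \frac{1}{21}\right) = \frac{11}{21} \approx 0.52381$)
$-66 + k A \left(-78\right) = -66 + 1 \cdot \frac{11}{21} \left(-78\right) = -66 + \frac{11}{21} \left(-78\right) = -66 - \frac{286}{7} = - \frac{748}{7}$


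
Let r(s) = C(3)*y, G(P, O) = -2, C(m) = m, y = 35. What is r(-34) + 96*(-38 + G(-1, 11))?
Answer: -3735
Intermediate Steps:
r(s) = 105 (r(s) = 3*35 = 105)
r(-34) + 96*(-38 + G(-1, 11)) = 105 + 96*(-38 - 2) = 105 + 96*(-40) = 105 - 3840 = -3735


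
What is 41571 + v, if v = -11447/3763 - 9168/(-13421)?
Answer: 2099350352330/50503223 ≈ 41569.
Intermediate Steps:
v = -119131003/50503223 (v = -11447*1/3763 - 9168*(-1/13421) = -11447/3763 + 9168/13421 = -119131003/50503223 ≈ -2.3589)
41571 + v = 41571 - 119131003/50503223 = 2099350352330/50503223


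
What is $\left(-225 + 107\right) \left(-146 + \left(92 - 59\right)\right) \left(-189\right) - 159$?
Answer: $-2520285$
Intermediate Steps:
$\left(-225 + 107\right) \left(-146 + \left(92 - 59\right)\right) \left(-189\right) - 159 = - 118 \left(-146 + \left(92 - 59\right)\right) \left(-189\right) - 159 = - 118 \left(-146 + 33\right) \left(-189\right) - 159 = \left(-118\right) \left(-113\right) \left(-189\right) - 159 = 13334 \left(-189\right) - 159 = -2520126 - 159 = -2520285$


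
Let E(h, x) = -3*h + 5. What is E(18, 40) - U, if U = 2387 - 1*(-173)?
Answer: -2609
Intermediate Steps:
E(h, x) = 5 - 3*h
U = 2560 (U = 2387 + 173 = 2560)
E(18, 40) - U = (5 - 3*18) - 1*2560 = (5 - 54) - 2560 = -49 - 2560 = -2609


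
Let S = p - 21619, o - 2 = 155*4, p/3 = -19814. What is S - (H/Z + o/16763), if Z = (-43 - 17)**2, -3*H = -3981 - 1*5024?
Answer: -2935094706563/36208080 ≈ -81062.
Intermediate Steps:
p = -59442 (p = 3*(-19814) = -59442)
H = 9005/3 (H = -(-3981 - 1*5024)/3 = -(-3981 - 5024)/3 = -1/3*(-9005) = 9005/3 ≈ 3001.7)
o = 622 (o = 2 + 155*4 = 2 + 620 = 622)
Z = 3600 (Z = (-60)**2 = 3600)
S = -81061 (S = -59442 - 21619 = -81061)
S - (H/Z + o/16763) = -81061 - ((9005/3)/3600 + 622/16763) = -81061 - ((9005/3)*(1/3600) + 622*(1/16763)) = -81061 - (1801/2160 + 622/16763) = -81061 - 1*31533683/36208080 = -81061 - 31533683/36208080 = -2935094706563/36208080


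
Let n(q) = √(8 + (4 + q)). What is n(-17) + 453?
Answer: 453 + I*√5 ≈ 453.0 + 2.2361*I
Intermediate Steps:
n(q) = √(12 + q)
n(-17) + 453 = √(12 - 17) + 453 = √(-5) + 453 = I*√5 + 453 = 453 + I*√5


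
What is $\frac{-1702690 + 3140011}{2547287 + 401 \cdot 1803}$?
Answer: $\frac{1437321}{3270290} \approx 0.43951$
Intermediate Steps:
$\frac{-1702690 + 3140011}{2547287 + 401 \cdot 1803} = \frac{1437321}{2547287 + 723003} = \frac{1437321}{3270290}$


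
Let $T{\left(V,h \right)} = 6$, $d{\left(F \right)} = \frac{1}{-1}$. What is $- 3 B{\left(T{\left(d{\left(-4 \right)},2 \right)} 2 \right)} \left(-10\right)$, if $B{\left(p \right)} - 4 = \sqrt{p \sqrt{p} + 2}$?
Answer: $120 + 30 \sqrt{2 + 24 \sqrt{3}} \approx 318.02$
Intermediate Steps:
$d{\left(F \right)} = -1$
$B{\left(p \right)} = 4 + \sqrt{2 + p^{\frac{3}{2}}}$ ($B{\left(p \right)} = 4 + \sqrt{p \sqrt{p} + 2} = 4 + \sqrt{p^{\frac{3}{2}} + 2} = 4 + \sqrt{2 + p^{\frac{3}{2}}}$)
$- 3 B{\left(T{\left(d{\left(-4 \right)},2 \right)} 2 \right)} \left(-10\right) = - 3 \left(4 + \sqrt{2 + \left(6 \cdot 2\right)^{\frac{3}{2}}}\right) \left(-10\right) = - 3 \left(4 + \sqrt{2 + 12^{\frac{3}{2}}}\right) \left(-10\right) = - 3 \left(4 + \sqrt{2 + 24 \sqrt{3}}\right) \left(-10\right) = \left(-12 - 3 \sqrt{2 + 24 \sqrt{3}}\right) \left(-10\right) = 120 + 30 \sqrt{2 + 24 \sqrt{3}}$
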